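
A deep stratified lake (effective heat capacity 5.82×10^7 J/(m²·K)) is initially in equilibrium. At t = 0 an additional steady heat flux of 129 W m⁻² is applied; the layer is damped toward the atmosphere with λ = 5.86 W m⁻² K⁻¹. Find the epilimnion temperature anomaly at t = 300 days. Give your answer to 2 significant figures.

20 K

Areal heat capacity C = 5.82×10^7 J/(m²·K) (given).
τ = C / λ = 5.82×10^7 / 5.86 = 9.93×10^6 s.
Equilibrium anomaly ΔT_eq = F / λ = 129 / 5.86 = 22.0 K.
t = 300 days = 2.59×10^7 s, so t/τ = 2.61.
ΔT(t) = ΔT_eq (1 − e^(−t/τ)) = 22.0 × (1 − e^−2.61) = 20.4 K.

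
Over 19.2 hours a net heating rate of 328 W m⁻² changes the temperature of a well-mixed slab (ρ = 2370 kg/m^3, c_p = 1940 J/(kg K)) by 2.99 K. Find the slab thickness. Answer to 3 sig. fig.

Heat input Q = F Δt = 328 × 69100 s = 2.27×10^7 J/m².
Required areal heat capacity C = Q / ΔT = 7.58×10^6 J/(m²·K).
Depth D = C / (ρ c_p) = 7.58×10^6 / (2370 × 1940) = 1.65 m.

1.65 m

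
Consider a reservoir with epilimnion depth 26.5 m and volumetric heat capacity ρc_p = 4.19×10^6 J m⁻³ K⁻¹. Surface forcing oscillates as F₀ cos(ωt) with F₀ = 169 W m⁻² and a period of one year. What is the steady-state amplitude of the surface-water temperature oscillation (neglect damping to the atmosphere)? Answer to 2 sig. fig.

Areal heat capacity C = ρc_p × D = 4.19×10^6 × 26.5 = 1.11×10^8 J/(m²·K).
Angular frequency ω = 2π / T = 2π / 3.15×10^7 s = 1.99×10^-7 s⁻¹.
Cω = 1.11×10^8 × 1.99×10^-7 = 22.1 W/(m²·K).
Amplitude A = F₀ / (Cω) = 169 / 22.1 = 7.64 K.

7.6 K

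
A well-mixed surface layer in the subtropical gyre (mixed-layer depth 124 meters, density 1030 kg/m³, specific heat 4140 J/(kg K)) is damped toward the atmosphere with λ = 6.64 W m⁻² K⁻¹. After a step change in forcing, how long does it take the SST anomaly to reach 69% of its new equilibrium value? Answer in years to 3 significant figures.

Areal heat capacity C = ρ c_p D = 1030 × 4140 × 124 = 5.29×10^8 J m⁻² K⁻¹.
τ = C / λ = 5.29×10^8 / 6.64 = 7.96×10^7 s.
Fraction reached: 1 − e^(−t/τ) = 0.69 ⇒ t = −τ ln(1 − 0.69) = τ × 1.17.
t = 9.33×10^7 s = 2.96 years.

2.96 years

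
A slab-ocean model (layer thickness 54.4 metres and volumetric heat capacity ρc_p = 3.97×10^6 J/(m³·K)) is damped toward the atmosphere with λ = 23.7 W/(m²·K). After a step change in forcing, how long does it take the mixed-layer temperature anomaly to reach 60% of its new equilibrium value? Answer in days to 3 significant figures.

96.6 days

Areal heat capacity C = ρc_p × D = 3.97×10^6 × 54.4 = 2.16×10^8 J/(m^2 K).
τ = C / λ = 2.16×10^8 / 23.7 = 9.11×10^6 s.
Fraction reached: 1 − e^(−t/τ) = 0.60 ⇒ t = −τ ln(1 − 0.60) = τ × 0.916.
t = 8.35×10^6 s = 96.6 days.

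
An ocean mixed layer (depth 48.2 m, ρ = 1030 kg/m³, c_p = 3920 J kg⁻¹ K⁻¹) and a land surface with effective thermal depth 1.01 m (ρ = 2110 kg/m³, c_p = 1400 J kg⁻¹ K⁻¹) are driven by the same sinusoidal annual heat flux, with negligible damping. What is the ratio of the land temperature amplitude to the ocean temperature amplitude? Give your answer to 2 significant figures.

C_ocean = 1030 × 3920 × 48.2 = 1.95×10^8 J/(m²·K).
C_land = 2110 × 1400 × 1.01 = 2.98×10^6 J/(m²·K).
Undamped amplitude ∝ 1/C, so A_land/A_ocean = C_ocean/C_land = 65.2.

65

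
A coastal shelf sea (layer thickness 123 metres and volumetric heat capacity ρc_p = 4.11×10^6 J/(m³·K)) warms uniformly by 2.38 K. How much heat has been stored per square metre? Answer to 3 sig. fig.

Areal heat capacity C = ρc_p × D = 4.11×10^6 × 123 = 5.06×10^8 J m⁻² K⁻¹.
ΔQ = C ΔT = 5.06×10^8 × 2.38 = 1.20×10^9 J/m².

1.20×10^9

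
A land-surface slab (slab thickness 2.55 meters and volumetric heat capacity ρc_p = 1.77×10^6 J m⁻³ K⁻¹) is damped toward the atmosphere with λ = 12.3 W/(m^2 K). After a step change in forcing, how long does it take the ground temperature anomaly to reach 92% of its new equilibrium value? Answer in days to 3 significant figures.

Areal heat capacity C = ρc_p × D = 1.77×10^6 × 2.55 = 4.51×10^6 J/(m^2 K).
τ = C / λ = 4.51×10^6 / 12.3 = 3.67×10^5 s.
Fraction reached: 1 − e^(−t/τ) = 0.92 ⇒ t = −τ ln(1 − 0.92) = τ × 2.53.
t = 9.27×10^5 s = 10.7 days.

10.7 days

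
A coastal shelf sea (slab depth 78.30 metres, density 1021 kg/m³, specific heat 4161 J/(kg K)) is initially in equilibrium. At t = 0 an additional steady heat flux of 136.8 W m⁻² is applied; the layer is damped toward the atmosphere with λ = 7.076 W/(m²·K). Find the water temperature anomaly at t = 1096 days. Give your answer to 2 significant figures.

Areal heat capacity C = ρ c_p D = 1021 × 4161 × 78.30 = 3.33×10^8 J/(m^2 K).
τ = C / λ = 3.33×10^8 / 7.076 = 4.70×10^7 s.
Equilibrium anomaly ΔT_eq = F / λ = 136.8 / 7.076 = 19.3 K.
t = 1096 days = 9.47×10^7 s, so t/τ = 2.01.
ΔT(t) = ΔT_eq (1 − e^(−t/τ)) = 19.3 × (1 − e^−2.01) = 16.8 K.

17 K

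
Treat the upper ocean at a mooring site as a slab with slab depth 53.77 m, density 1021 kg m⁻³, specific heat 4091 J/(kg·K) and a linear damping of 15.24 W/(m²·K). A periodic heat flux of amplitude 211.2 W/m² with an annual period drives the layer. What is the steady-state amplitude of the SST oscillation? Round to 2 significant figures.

4.5 K

Areal heat capacity C = ρ c_p D = 1021 × 4091 × 53.77 = 2.25×10^8 J/(m²·K).
Angular frequency ω = 2π / T = 2π / 3.15×10^7 s = 1.99×10^-7 s⁻¹.
√((Cω)² + λ²) = √((44.7)² + 15.24²) = 47.3 W/(m²·K).
Amplitude A = F₀ / √((Cω)²+λ²) = 211.2 / 47.3 = 4.47 K.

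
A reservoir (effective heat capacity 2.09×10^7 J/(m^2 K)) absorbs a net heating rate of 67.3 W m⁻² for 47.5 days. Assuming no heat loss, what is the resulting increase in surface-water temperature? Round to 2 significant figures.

Areal heat capacity C = 2.09×10^7 J/(m^2 K) (given).
Net heat input Q = F Δt = 67.3 × (47.5 days × 86400 s/day) = 2.76×10^8 J/m².
ΔT = Q / C = 2.76×10^8 / 2.09×10^7 = 13.2 K.

13 K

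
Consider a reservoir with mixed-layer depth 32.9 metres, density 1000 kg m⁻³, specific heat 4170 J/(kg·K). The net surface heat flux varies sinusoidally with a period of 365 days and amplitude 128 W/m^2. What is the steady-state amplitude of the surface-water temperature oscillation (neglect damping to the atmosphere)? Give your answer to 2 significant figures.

4.7 K

Areal heat capacity C = ρ c_p D = 1000 × 4170 × 32.9 = 1.37×10^8 J m⁻² K⁻¹.
Angular frequency ω = 2π / T = 2π / 3.15×10^7 s = 1.99×10^-7 s⁻¹.
Cω = 1.37×10^8 × 1.99×10^-7 = 27.3 W/(m²·K).
Amplitude A = F₀ / (Cω) = 128 / 27.3 = 4.68 K.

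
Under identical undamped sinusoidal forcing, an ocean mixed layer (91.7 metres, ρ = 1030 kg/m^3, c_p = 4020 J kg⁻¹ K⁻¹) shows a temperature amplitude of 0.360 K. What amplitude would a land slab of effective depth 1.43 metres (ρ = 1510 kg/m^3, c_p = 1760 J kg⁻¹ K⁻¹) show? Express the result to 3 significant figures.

C_ocean = 3.80×10^8 J/(m²·K); C_land = 3.80×10^6 J/(m²·K).
A ∝ 1/C ⇒ A_land = A_ocean × C_ocean/C_land = 0.360 × 99.9 = 36.0 K.

36.0 K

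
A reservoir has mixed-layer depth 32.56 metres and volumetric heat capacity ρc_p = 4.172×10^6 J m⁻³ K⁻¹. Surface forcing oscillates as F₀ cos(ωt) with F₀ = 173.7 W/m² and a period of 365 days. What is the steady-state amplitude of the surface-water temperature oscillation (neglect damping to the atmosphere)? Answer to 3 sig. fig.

Areal heat capacity C = ρc_p × D = 4.172×10^6 × 32.56 = 1.36×10^8 J/(m²·K).
Angular frequency ω = 2π / T = 2π / 3.15×10^7 s = 1.99×10^-7 s⁻¹.
Cω = 1.36×10^8 × 1.99×10^-7 = 27.1 W/(m²·K).
Amplitude A = F₀ / (Cω) = 173.7 / 27.1 = 6.42 K.

6.42 K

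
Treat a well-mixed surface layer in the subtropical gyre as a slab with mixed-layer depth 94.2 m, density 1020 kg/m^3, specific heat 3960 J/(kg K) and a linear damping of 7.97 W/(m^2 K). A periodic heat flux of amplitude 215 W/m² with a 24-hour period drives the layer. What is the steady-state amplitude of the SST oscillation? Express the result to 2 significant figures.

0.0078 K

Areal heat capacity C = ρ c_p D = 1020 × 3960 × 94.2 = 3.80×10^8 J/(m^2 K).
Angular frequency ω = 2π / T = 2π / 86400 s = 7.27×10^-5 s⁻¹.
√((Cω)² + λ²) = √((27700)² + 7.97²) = 27700 W/(m²·K).
Amplitude A = F₀ / √((Cω)²+λ²) = 215 / 27700 = 0.00777 K.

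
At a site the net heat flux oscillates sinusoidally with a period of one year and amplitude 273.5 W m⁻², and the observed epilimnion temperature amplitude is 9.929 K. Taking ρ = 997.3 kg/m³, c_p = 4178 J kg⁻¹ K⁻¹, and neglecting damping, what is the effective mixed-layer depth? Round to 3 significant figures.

ω = 2π / 3.15×10^7 s = 1.99×10^-7 s⁻¹.
Required C = F₀ / (A ω) = 273.5 / (9.929 × 1.99×10^-7) = 1.38×10^8 J/(m²·K).
D = C / (ρ c_p) = 1.38×10^8 / (997.3 × 4178) = 33.2 m.

33.2 m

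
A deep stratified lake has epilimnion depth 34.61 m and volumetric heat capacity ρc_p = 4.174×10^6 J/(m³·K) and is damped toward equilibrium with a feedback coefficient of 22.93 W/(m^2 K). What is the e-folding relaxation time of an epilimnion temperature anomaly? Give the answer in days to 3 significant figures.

72.9 days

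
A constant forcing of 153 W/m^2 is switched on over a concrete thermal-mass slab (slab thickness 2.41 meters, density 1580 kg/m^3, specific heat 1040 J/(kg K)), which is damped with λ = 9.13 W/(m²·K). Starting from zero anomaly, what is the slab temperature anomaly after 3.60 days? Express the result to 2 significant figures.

Areal heat capacity C = ρ c_p D = 1580 × 1040 × 2.41 = 3.96×10^6 J/(m^2 K).
τ = C / λ = 3.96×10^6 / 9.13 = 4.34×10^5 s.
Equilibrium anomaly ΔT_eq = F / λ = 153 / 9.13 = 16.8 K.
t = 3.60 days = 3.11×10^5 s, so t/τ = 0.717.
ΔT(t) = ΔT_eq (1 − e^(−t/τ)) = 16.8 × (1 − e^−0.717) = 8.58 K.

8.6 K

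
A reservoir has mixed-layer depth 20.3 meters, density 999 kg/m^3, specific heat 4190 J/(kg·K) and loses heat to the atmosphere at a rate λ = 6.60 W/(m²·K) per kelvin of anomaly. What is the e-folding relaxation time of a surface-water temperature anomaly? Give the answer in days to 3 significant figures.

Areal heat capacity C = ρ c_p D = 999 × 4190 × 20.3 = 8.50×10^7 J/(m^2 K).
Relaxation time τ = C / λ = 8.50×10^7 / 6.60 = 1.29×10^7 s.
In days: 1.29×10^7 s / (86400 s/day) = 149 days.

149 days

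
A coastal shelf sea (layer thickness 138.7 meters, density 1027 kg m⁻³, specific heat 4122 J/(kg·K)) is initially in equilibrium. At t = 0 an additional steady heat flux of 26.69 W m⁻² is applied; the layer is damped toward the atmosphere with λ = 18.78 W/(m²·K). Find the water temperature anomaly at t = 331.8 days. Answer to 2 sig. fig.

0.85 K

Areal heat capacity C = ρ c_p D = 1027 × 4122 × 138.7 = 5.87×10^8 J m⁻² K⁻¹.
τ = C / λ = 5.87×10^8 / 18.78 = 3.13×10^7 s.
Equilibrium anomaly ΔT_eq = F / λ = 26.69 / 18.78 = 1.42 K.
t = 331.8 days = 2.87×10^7 s, so t/τ = 0.917.
ΔT(t) = ΔT_eq (1 − e^(−t/τ)) = 1.42 × (1 − e^−0.917) = 0.853 K.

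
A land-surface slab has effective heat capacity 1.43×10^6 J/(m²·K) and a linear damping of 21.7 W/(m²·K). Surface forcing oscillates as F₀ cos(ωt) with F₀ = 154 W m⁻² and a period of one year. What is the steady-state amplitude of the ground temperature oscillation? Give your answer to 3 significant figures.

7.10 K

Areal heat capacity C = 1.43×10^6 J/(m²·K) (given).
Angular frequency ω = 2π / T = 2π / 3.15×10^7 s = 1.99×10^-7 s⁻¹.
√((Cω)² + λ²) = √((0.285)² + 21.7²) = 21.7 W/(m²·K).
Amplitude A = F₀ / √((Cω)²+λ²) = 154 / 21.7 = 7.10 K.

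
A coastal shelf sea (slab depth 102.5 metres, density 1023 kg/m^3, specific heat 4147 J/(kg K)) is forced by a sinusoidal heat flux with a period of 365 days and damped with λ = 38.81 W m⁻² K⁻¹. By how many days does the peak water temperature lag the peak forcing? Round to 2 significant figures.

67 days

Areal heat capacity C = ρ c_p D = 1023 × 4147 × 102.5 = 4.35×10^8 J/(m^2 K).
ω = 2π / 3.15×10^7 s = 1.99×10^-7 s⁻¹.
Phase lag φ = arctan(Cω/λ) = arctan(86.6/38.81) = 1.15 rad.
Time lag = φ / ω = 1.15 / 1.99×10^-7 = 5.77×10^6 s = 66.8 days.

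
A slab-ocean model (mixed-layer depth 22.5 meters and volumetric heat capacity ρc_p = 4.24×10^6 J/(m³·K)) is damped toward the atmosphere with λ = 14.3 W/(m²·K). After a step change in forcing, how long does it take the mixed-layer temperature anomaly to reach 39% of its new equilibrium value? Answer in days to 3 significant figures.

38.2 days

Areal heat capacity C = ρc_p × D = 4.24×10^6 × 22.5 = 9.54×10^7 J/(m^2 K).
τ = C / λ = 9.54×10^7 / 14.3 = 6.67×10^6 s.
Fraction reached: 1 − e^(−t/τ) = 0.39 ⇒ t = −τ ln(1 − 0.39) = τ × 0.494.
t = 3.30×10^6 s = 38.2 days.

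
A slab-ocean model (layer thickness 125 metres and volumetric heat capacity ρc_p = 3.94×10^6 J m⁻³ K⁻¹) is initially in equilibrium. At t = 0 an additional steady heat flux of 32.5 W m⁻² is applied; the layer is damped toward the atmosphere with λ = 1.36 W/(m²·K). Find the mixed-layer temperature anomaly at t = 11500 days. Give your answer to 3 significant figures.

22.4 K

Areal heat capacity C = ρc_p × D = 3.94×10^6 × 125 = 4.92×10^8 J/(m²·K).
τ = C / λ = 4.92×10^8 / 1.36 = 3.62×10^8 s.
Equilibrium anomaly ΔT_eq = F / λ = 32.5 / 1.36 = 23.9 K.
t = 11500 days = 9.94×10^8 s, so t/τ = 2.74.
ΔT(t) = ΔT_eq (1 − e^(−t/τ)) = 23.9 × (1 − e^−2.74) = 22.4 K.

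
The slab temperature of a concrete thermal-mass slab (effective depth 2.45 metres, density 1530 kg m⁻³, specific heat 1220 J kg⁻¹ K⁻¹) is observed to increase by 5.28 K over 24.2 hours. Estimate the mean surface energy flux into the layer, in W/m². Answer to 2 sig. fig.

280

Areal heat capacity C = ρ c_p D = 1530 × 1220 × 2.45 = 4.57×10^6 J/(m²·K).
Required heat per unit area: Q = C ΔT = 4.57×10^6 × 5.28 = 2.41×10^7 J/m².
Flux F = Q / Δt = 2.41×10^7 / 87100 s = 277 W/m².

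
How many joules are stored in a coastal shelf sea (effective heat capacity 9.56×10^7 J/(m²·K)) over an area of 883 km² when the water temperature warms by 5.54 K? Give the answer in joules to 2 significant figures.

Areal heat capacity C = 9.56×10^7 J/(m²·K) (given).
Heat per unit area: q = C ΔT = 9.56×10^7 × 5.54 = 5.30×10^8 J/m².
Total heat: Q = q × A = 5.30×10^8 × (883 × 10⁶ m²) = 4.68×10^17 J.

4.7×10^17 J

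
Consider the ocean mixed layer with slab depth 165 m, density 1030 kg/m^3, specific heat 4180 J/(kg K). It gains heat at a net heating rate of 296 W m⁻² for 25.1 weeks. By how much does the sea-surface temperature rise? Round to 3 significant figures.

Areal heat capacity C = ρ c_p D = 1030 × 4180 × 165 = 7.10×10^8 J m⁻² K⁻¹.
Net heat input Q = F Δt = 296 × (25.1 weeks × 6.048×10^5 s/week) = 4.49×10^9 J/m².
ΔT = Q / C = 4.49×10^9 / 7.10×10^8 = 6.33 K.

6.33 K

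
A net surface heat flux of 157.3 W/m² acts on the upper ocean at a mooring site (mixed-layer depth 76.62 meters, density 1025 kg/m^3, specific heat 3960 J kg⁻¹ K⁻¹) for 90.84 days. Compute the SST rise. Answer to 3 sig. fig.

Areal heat capacity C = ρ c_p D = 1025 × 3960 × 76.62 = 3.11×10^8 J/(m^2 K).
Net heat input Q = F Δt = 157.3 × (90.84 days × 86400 s/day) = 1.23×10^9 J/m².
ΔT = Q / C = 1.23×10^9 / 3.11×10^8 = 3.97 K.

3.97 K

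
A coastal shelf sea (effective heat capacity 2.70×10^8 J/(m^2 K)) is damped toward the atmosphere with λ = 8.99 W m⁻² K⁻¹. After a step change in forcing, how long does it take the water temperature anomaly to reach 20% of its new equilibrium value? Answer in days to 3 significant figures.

Areal heat capacity C = 2.70×10^8 J/(m^2 K) (given).
τ = C / λ = 2.70×10^8 / 8.99 = 3.00×10^7 s.
Fraction reached: 1 − e^(−t/τ) = 0.20 ⇒ t = −τ ln(1 − 0.20) = τ × 0.223.
t = 6.70×10^6 s = 77.6 days.

77.6 days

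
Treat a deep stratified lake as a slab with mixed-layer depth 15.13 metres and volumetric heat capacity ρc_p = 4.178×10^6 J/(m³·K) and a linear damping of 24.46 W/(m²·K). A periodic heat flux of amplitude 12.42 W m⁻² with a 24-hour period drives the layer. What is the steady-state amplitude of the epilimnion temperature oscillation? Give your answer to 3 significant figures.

0.00270 K

Areal heat capacity C = ρc_p × D = 4.178×10^6 × 15.13 = 6.32×10^7 J m⁻² K⁻¹.
Angular frequency ω = 2π / T = 2π / 86400 s = 7.27×10^-5 s⁻¹.
√((Cω)² + λ²) = √((4600)² + 24.46²) = 4600 W/(m²·K).
Amplitude A = F₀ / √((Cω)²+λ²) = 12.42 / 4600 = 0.00270 K.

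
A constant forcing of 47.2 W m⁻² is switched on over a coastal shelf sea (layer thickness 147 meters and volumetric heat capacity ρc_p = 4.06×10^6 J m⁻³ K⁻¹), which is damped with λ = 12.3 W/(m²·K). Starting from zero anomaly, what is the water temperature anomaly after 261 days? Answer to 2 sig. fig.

Areal heat capacity C = ρc_p × D = 4.06×10^6 × 147 = 5.97×10^8 J m⁻² K⁻¹.
τ = C / λ = 5.97×10^8 / 12.3 = 4.85×10^7 s.
Equilibrium anomaly ΔT_eq = F / λ = 47.2 / 12.3 = 3.84 K.
t = 261 days = 2.26×10^7 s, so t/τ = 0.465.
ΔT(t) = ΔT_eq (1 − e^(−t/τ)) = 3.84 × (1 − e^−0.465) = 1.43 K.

1.4 K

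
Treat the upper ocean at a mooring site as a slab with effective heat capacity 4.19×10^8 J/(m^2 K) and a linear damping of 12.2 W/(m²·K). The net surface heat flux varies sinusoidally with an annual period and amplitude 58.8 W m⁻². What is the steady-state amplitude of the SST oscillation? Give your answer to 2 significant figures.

Areal heat capacity C = 4.19×10^8 J/(m^2 K) (given).
Angular frequency ω = 2π / T = 2π / 3.15×10^7 s = 1.99×10^-7 s⁻¹.
√((Cω)² + λ²) = √((83.5)² + 12.2²) = 84.4 W/(m²·K).
Amplitude A = F₀ / √((Cω)²+λ²) = 58.8 / 84.4 = 0.697 K.

0.70 K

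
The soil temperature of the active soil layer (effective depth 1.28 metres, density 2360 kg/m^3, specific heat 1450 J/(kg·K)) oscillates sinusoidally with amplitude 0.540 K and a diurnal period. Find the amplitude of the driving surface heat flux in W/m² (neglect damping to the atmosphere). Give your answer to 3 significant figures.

Areal heat capacity C = ρ c_p D = 2360 × 1450 × 1.28 = 4.38×10^6 J m⁻² K⁻¹.
ω = 2π / 86400 s = 7.27×10^-5 s⁻¹.
Cω = 4.38×10^6 × 7.27×10^-5 = 319 W/(m²·K).
F₀ = A × Cω = 0.540 × 319 = 172 W/m².

172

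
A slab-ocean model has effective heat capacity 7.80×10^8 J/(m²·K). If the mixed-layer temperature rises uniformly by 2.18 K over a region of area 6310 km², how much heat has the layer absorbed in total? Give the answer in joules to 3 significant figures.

Areal heat capacity C = 7.80×10^8 J/(m²·K) (given).
Heat per unit area: q = C ΔT = 7.80×10^8 × 2.18 = 1.70×10^9 J/m².
Total heat: Q = q × A = 1.70×10^9 × (6310 × 10⁶ m²) = 1.07×10^19 J.

1.07×10^19 J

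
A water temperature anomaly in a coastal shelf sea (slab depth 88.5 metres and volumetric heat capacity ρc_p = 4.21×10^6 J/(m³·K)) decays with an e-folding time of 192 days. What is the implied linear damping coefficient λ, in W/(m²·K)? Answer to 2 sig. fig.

22

Areal heat capacity C = ρc_p × D = 4.21×10^6 × 88.5 = 3.73×10^8 J/(m^2 K).
τ = 192 days = 1.66×10^7 s.
λ = C / τ = 3.73×10^8 / 1.66×10^7 = 22.5 W/(m²·K).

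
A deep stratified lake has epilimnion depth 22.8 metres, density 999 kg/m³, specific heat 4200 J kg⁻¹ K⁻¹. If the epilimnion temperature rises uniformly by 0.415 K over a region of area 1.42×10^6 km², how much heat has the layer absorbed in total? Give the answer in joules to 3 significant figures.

Areal heat capacity C = ρ c_p D = 999 × 4200 × 22.8 = 9.57×10^7 J/(m^2 K).
Heat per unit area: q = C ΔT = 9.57×10^7 × 0.415 = 3.97×10^7 J/m².
Total heat: Q = q × A = 3.97×10^7 × (1.42×10^6 × 10⁶ m²) = 5.64×10^19 J.

5.64×10^19 J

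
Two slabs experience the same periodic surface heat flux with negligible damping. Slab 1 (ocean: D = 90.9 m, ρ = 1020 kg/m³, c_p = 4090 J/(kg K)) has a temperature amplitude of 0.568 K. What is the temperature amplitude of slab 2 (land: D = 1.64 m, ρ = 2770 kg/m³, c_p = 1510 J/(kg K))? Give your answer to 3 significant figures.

31.4 K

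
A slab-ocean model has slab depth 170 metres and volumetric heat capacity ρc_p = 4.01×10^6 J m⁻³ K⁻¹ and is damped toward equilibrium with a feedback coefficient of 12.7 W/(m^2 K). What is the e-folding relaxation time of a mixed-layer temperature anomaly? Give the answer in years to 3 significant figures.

1.70 years

Areal heat capacity C = ρc_p × D = 4.01×10^6 × 170 = 6.82×10^8 J m⁻² K⁻¹.
Relaxation time τ = C / λ = 6.82×10^8 / 12.7 = 5.37×10^7 s.
In years: 5.37×10^7 s / (3.156×10^7 s/year) = 1.70 years.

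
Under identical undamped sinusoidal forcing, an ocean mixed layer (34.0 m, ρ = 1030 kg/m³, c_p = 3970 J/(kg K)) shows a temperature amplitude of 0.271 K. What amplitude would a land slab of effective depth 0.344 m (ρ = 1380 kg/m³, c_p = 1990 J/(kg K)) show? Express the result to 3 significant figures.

39.9 K

C_ocean = 1.39×10^8 J/(m²·K); C_land = 9.45×10^5 J/(m²·K).
A ∝ 1/C ⇒ A_land = A_ocean × C_ocean/C_land = 0.271 × 147 = 39.9 K.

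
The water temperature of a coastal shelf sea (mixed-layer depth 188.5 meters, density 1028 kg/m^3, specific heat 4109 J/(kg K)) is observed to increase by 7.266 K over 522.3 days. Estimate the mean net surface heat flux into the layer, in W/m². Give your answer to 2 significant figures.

Areal heat capacity C = ρ c_p D = 1028 × 4109 × 188.5 = 7.96×10^8 J m⁻² K⁻¹.
Required heat per unit area: Q = C ΔT = 7.96×10^8 × 7.266 = 5.79×10^9 J/m².
Flux F = Q / Δt = 5.79×10^9 / 4.51×10^7 s = 128 W/m².

130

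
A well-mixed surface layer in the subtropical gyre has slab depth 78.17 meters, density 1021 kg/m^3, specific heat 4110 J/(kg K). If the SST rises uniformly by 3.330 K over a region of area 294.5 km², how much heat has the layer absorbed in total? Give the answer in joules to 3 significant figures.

3.22×10^17 J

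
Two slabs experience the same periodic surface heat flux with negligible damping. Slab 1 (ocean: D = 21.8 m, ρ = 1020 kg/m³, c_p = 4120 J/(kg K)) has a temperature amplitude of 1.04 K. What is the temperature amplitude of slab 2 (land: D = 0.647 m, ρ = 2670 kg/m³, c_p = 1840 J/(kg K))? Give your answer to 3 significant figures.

C_ocean = 9.16×10^7 J/(m²·K); C_land = 3.18×10^6 J/(m²·K).
A ∝ 1/C ⇒ A_land = A_ocean × C_ocean/C_land = 1.04 × 28.8 = 30.0 K.

30.0 K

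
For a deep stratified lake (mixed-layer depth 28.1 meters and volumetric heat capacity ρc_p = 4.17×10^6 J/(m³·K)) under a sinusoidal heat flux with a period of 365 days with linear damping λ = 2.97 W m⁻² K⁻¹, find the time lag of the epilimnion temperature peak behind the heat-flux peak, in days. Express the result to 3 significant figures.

Areal heat capacity C = ρc_p × D = 4.17×10^6 × 28.1 = 1.17×10^8 J/(m^2 K).
ω = 2π / 3.15×10^7 s = 1.99×10^-7 s⁻¹.
Phase lag φ = arctan(Cω/λ) = arctan(23.3/2.97) = 1.44 rad.
Time lag = φ / ω = 1.44 / 1.99×10^-7 = 7.25×10^6 s = 83.9 days.

83.9 days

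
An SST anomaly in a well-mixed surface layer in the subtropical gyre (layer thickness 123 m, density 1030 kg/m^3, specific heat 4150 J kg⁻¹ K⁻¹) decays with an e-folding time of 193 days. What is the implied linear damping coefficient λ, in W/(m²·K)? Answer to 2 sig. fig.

Areal heat capacity C = ρ c_p D = 1030 × 4150 × 123 = 5.26×10^8 J/(m²·K).
τ = 193 days = 1.67×10^7 s.
λ = C / τ = 5.26×10^8 / 1.67×10^7 = 31.5 W/(m²·K).

32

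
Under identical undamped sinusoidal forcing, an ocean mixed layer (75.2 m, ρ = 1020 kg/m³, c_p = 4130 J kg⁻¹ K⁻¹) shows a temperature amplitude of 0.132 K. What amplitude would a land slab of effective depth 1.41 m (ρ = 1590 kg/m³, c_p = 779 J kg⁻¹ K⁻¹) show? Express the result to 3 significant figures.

C_ocean = 3.17×10^8 J/(m²·K); C_land = 1.75×10^6 J/(m²·K).
A ∝ 1/C ⇒ A_land = A_ocean × C_ocean/C_land = 0.132 × 181 = 23.9 K.

23.9 K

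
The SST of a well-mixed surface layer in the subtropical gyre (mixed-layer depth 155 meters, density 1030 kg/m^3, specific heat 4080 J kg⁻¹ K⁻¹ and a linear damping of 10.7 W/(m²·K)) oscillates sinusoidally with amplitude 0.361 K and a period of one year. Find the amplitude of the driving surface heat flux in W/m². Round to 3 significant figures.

Areal heat capacity C = ρ c_p D = 1030 × 4080 × 155 = 6.51×10^8 J/(m^2 K).
ω = 2π / 3.15×10^7 s = 1.99×10^-7 s⁻¹.
√((Cω)² + λ²) = √((130)² + 10.7²) = 130 W/(m²·K).
F₀ = A × √((Cω)²+λ²) = 0.361 × 130 = 47.0 W/m².

47.0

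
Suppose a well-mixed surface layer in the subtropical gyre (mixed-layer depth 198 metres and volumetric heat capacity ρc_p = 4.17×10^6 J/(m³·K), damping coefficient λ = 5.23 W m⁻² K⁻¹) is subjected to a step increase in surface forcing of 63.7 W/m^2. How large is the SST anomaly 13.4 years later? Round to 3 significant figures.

11.3 K

Areal heat capacity C = ρc_p × D = 4.17×10^6 × 198 = 8.26×10^8 J m⁻² K⁻¹.
τ = C / λ = 8.26×10^8 / 5.23 = 1.58×10^8 s.
Equilibrium anomaly ΔT_eq = F / λ = 63.7 / 5.23 = 12.2 K.
t = 13.4 years = 4.23×10^8 s, so t/τ = 2.68.
ΔT(t) = ΔT_eq (1 − e^(−t/τ)) = 12.2 × (1 − e^−2.68) = 11.3 K.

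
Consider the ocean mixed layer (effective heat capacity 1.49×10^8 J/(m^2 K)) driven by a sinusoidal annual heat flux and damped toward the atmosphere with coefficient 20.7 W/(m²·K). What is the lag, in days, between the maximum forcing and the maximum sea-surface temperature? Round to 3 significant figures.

55.9 days

Areal heat capacity C = 1.49×10^8 J/(m^2 K) (given).
ω = 2π / 3.15×10^7 s = 1.99×10^-7 s⁻¹.
Phase lag φ = arctan(Cω/λ) = arctan(29.7/20.7) = 0.962 rad.
Time lag = φ / ω = 0.962 / 1.99×10^-7 = 4.83×10^6 s = 55.9 days.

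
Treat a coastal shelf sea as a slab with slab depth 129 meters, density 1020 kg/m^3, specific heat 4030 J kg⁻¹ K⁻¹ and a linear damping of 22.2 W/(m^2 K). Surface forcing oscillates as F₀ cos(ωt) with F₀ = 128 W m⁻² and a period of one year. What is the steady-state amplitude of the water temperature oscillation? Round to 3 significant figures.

1.19 K

Areal heat capacity C = ρ c_p D = 1020 × 4030 × 129 = 5.30×10^8 J m⁻² K⁻¹.
Angular frequency ω = 2π / T = 2π / 3.15×10^7 s = 1.99×10^-7 s⁻¹.
√((Cω)² + λ²) = √((106)² + 22.2²) = 108 W/(m²·K).
Amplitude A = F₀ / √((Cω)²+λ²) = 128 / 108 = 1.19 K.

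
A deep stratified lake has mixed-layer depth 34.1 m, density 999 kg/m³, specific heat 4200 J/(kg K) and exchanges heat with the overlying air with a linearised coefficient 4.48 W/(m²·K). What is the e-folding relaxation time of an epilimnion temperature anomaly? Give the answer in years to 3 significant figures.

1.01 years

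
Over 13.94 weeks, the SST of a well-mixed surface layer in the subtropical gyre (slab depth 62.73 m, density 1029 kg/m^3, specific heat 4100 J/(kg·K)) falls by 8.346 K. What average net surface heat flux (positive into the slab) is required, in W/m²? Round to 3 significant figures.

-262

Areal heat capacity C = ρ c_p D = 1029 × 4100 × 62.73 = 2.65×10^8 J m⁻² K⁻¹.
Required heat per unit area: Q = C ΔT = 2.65×10^8 × -8.346 = -2.21×10^9 J/m².
Flux F = Q / Δt = -2.21×10^9 / 8.43×10^6 s = -262 W/m².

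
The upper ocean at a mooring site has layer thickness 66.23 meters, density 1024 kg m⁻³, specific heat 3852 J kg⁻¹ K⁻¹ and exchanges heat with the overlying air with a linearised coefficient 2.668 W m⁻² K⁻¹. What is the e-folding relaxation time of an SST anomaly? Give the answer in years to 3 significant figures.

3.10 years

Areal heat capacity C = ρ c_p D = 1024 × 3852 × 66.23 = 2.61×10^8 J/(m^2 K).
Relaxation time τ = C / λ = 2.61×10^8 / 2.668 = 9.79×10^7 s.
In years: 9.79×10^7 s / (3.156×10^7 s/year) = 3.10 years.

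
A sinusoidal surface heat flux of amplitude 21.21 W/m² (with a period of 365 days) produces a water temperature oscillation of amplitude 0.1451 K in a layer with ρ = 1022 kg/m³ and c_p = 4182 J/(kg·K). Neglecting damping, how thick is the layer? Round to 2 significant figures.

ω = 2π / 3.15×10^7 s = 1.99×10^-7 s⁻¹.
Required C = F₀ / (A ω) = 21.21 / (0.1451 × 1.99×10^-7) = 7.34×10^8 J/(m²·K).
D = C / (ρ c_p) = 7.34×10^8 / (1022 × 4182) = 172 m.

170 m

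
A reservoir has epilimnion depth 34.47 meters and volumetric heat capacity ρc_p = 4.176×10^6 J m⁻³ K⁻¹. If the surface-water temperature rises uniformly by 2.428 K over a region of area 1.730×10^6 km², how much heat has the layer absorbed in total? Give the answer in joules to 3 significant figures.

Areal heat capacity C = ρc_p × D = 4.176×10^6 × 34.47 = 1.44×10^8 J m⁻² K⁻¹.
Heat per unit area: q = C ΔT = 1.44×10^8 × 2.428 = 3.50×10^8 J/m².
Total heat: Q = q × A = 3.50×10^8 × (1.730×10^6 × 10⁶ m²) = 6.05×10^20 J.

6.05×10^20 J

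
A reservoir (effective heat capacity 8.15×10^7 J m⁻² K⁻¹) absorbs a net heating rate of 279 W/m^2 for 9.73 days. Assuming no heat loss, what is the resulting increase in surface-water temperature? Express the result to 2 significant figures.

2.9 K

Areal heat capacity C = 8.15×10^7 J m⁻² K⁻¹ (given).
Net heat input Q = F Δt = 279 × (9.73 days × 86400 s/day) = 2.35×10^8 J/m².
ΔT = Q / C = 2.35×10^8 / 8.15×10^7 = 2.88 K.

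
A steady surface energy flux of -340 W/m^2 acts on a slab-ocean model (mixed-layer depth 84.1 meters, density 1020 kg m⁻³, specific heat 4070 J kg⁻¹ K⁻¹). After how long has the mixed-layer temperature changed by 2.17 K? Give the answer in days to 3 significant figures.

Areal heat capacity C = ρ c_p D = 1020 × 4070 × 84.1 = 3.49×10^8 J/(m²·K).
Time required: Δt = C ΔT / F = 3.49×10^8 × -2.17 / -340 = 2.23×10^6 s.
In days: 2.23×10^6 s / (86400 s/day) = 25.8 days.

25.8 days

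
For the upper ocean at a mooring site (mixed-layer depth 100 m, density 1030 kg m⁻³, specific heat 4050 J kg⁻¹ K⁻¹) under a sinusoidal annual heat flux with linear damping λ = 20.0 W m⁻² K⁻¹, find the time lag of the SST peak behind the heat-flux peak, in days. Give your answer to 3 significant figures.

Areal heat capacity C = ρ c_p D = 1030 × 4050 × 100 = 4.17×10^8 J m⁻² K⁻¹.
ω = 2π / 3.15×10^7 s = 1.99×10^-7 s⁻¹.
Phase lag φ = arctan(Cω/λ) = arctan(83.1/20.0) = 1.33 rad.
Time lag = φ / ω = 1.33 / 1.99×10^-7 = 6.70×10^6 s = 77.5 days.

77.5 days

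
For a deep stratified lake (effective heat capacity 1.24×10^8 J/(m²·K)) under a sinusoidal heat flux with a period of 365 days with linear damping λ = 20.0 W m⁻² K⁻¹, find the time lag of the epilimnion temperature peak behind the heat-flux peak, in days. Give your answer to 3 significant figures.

Areal heat capacity C = 1.24×10^8 J/(m²·K) (given).
ω = 2π / 3.15×10^7 s = 1.99×10^-7 s⁻¹.
Phase lag φ = arctan(Cω/λ) = arctan(24.7/20.0) = 0.890 rad.
Time lag = φ / ω = 0.890 / 1.99×10^-7 = 4.47×10^6 s = 51.7 days.

51.7 days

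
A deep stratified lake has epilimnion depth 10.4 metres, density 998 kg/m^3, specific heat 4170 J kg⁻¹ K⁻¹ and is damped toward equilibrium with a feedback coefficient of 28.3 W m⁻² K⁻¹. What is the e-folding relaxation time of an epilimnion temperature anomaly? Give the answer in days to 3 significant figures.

17.7 days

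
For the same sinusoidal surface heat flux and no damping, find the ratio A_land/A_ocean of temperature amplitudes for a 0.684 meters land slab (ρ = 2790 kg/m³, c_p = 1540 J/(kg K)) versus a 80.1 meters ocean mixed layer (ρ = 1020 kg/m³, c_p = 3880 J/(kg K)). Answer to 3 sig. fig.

C_ocean = 1020 × 3880 × 80.1 = 3.17×10^8 J/(m²·K).
C_land = 2790 × 1540 × 0.684 = 2.94×10^6 J/(m²·K).
Undamped amplitude ∝ 1/C, so A_land/A_ocean = C_ocean/C_land = 108.

108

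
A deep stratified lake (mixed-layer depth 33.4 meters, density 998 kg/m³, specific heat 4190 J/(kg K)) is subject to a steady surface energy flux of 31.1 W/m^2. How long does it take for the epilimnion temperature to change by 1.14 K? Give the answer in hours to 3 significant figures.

Areal heat capacity C = ρ c_p D = 998 × 4190 × 33.4 = 1.40×10^8 J m⁻² K⁻¹.
Time required: Δt = C ΔT / F = 1.40×10^8 × 1.14 / 31.1 = 5.12×10^6 s.
In hours: 5.12×10^6 s / (3600 s/hour) = 1420 hours.

1420 hours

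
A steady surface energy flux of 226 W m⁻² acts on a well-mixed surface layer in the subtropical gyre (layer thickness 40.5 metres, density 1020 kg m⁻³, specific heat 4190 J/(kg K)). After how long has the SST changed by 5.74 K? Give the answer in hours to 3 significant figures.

1220 hours

Areal heat capacity C = ρ c_p D = 1020 × 4190 × 40.5 = 1.73×10^8 J/(m^2 K).
Time required: Δt = C ΔT / F = 1.73×10^8 × 5.74 / 226 = 4.40×10^6 s.
In hours: 4.40×10^6 s / (3600 s/hour) = 1220 hours.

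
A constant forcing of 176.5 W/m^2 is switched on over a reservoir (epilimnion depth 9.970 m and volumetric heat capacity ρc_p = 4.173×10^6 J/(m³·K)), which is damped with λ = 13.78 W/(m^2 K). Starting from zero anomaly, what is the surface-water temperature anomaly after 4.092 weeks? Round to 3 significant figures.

7.17 K

Areal heat capacity C = ρc_p × D = 4.173×10^6 × 9.970 = 4.16×10^7 J/(m^2 K).
τ = C / λ = 4.16×10^7 / 13.78 = 3.02×10^6 s.
Equilibrium anomaly ΔT_eq = F / λ = 176.5 / 13.78 = 12.8 K.
t = 4.092 weeks = 2.47×10^6 s, so t/τ = 0.820.
ΔT(t) = ΔT_eq (1 − e^(−t/τ)) = 12.8 × (1 − e^−0.820) = 7.17 K.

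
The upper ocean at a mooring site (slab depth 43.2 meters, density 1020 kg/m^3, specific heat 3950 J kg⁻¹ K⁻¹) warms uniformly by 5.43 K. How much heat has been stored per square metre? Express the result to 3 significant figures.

9.45×10^8

Areal heat capacity C = ρ c_p D = 1020 × 3950 × 43.2 = 1.74×10^8 J/(m²·K).
ΔQ = C ΔT = 1.74×10^8 × 5.43 = 9.45×10^8 J/m².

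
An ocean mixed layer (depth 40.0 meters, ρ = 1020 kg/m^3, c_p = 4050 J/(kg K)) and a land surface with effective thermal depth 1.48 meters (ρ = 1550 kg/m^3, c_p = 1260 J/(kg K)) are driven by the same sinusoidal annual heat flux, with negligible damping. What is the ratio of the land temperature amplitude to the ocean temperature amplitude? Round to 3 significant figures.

C_ocean = 1020 × 4050 × 40.0 = 1.65×10^8 J/(m²·K).
C_land = 1550 × 1260 × 1.48 = 2.89×10^6 J/(m²·K).
Undamped amplitude ∝ 1/C, so A_land/A_ocean = C_ocean/C_land = 57.2.

57.2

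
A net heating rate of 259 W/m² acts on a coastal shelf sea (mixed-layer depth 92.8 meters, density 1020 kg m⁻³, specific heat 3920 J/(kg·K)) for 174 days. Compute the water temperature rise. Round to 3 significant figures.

10.5 K

Areal heat capacity C = ρ c_p D = 1020 × 3920 × 92.8 = 3.71×10^8 J m⁻² K⁻¹.
Net heat input Q = F Δt = 259 × (174 days × 86400 s/day) = 3.89×10^9 J/m².
ΔT = Q / C = 3.89×10^9 / 3.71×10^8 = 10.5 K.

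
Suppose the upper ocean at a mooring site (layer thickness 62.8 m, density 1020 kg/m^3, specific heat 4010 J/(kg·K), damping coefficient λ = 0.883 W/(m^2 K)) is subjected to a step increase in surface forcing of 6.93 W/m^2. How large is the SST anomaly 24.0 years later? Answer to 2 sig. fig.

Areal heat capacity C = ρ c_p D = 1020 × 4010 × 62.8 = 2.57×10^8 J/(m^2 K).
τ = C / λ = 2.57×10^8 / 0.883 = 2.91×10^8 s.
Equilibrium anomaly ΔT_eq = F / λ = 6.93 / 0.883 = 7.85 K.
t = 24.0 years = 7.57×10^8 s, so t/τ = 2.60.
ΔT(t) = ΔT_eq (1 − e^(−t/τ)) = 7.85 × (1 − e^−2.60) = 7.27 K.

7.3 K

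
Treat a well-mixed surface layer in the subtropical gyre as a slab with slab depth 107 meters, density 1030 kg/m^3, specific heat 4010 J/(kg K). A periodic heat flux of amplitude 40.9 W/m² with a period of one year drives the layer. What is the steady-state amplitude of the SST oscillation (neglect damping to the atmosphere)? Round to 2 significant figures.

0.46 K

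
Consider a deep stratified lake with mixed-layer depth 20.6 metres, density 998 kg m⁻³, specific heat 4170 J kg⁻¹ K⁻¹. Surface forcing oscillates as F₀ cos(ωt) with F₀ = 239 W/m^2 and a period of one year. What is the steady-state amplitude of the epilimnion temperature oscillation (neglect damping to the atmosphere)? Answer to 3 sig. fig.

Areal heat capacity C = ρ c_p D = 998 × 4170 × 20.6 = 8.57×10^7 J m⁻² K⁻¹.
Angular frequency ω = 2π / T = 2π / 3.15×10^7 s = 1.99×10^-7 s⁻¹.
Cω = 8.57×10^7 × 1.99×10^-7 = 17.1 W/(m²·K).
Amplitude A = F₀ / (Cω) = 239 / 17.1 = 14.0 K.

14.0 K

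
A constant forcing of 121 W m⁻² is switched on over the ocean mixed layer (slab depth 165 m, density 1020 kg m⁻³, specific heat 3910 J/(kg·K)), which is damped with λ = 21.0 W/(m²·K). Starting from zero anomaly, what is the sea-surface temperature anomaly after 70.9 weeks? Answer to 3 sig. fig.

4.30 K

Areal heat capacity C = ρ c_p D = 1020 × 3910 × 165 = 6.58×10^8 J/(m^2 K).
τ = C / λ = 6.58×10^8 / 21.0 = 3.13×10^7 s.
Equilibrium anomaly ΔT_eq = F / λ = 121 / 21.0 = 5.76 K.
t = 70.9 weeks = 4.29×10^7 s, so t/τ = 1.37.
ΔT(t) = ΔT_eq (1 − e^(−t/τ)) = 5.76 × (1 − e^−1.37) = 4.30 K.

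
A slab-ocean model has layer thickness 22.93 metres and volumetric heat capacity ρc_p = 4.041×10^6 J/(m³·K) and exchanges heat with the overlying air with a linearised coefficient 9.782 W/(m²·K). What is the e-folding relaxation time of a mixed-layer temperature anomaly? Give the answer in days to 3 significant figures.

110 days

Areal heat capacity C = ρc_p × D = 4.041×10^6 × 22.93 = 9.27×10^7 J m⁻² K⁻¹.
Relaxation time τ = C / λ = 9.27×10^7 / 9.782 = 9.47×10^6 s.
In days: 9.47×10^6 s / (86400 s/day) = 110 days.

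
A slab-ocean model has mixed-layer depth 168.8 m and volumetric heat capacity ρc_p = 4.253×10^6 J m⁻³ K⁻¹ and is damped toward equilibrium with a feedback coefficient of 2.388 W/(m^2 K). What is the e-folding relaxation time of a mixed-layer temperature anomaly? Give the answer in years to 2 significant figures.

9.5 years

Areal heat capacity C = ρc_p × D = 4.253×10^6 × 168.8 = 7.18×10^8 J/(m^2 K).
Relaxation time τ = C / λ = 7.18×10^8 / 2.388 = 3.01×10^8 s.
In years: 3.01×10^8 s / (3.156×10^7 s/year) = 9.53 years.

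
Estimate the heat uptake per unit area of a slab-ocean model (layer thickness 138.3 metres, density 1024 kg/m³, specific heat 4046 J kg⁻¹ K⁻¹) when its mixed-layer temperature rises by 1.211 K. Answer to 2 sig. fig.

Areal heat capacity C = ρ c_p D = 1024 × 4046 × 138.3 = 5.73×10^8 J/(m^2 K).
ΔQ = C ΔT = 5.73×10^8 × 1.211 = 6.94×10^8 J/m².

6.9×10^8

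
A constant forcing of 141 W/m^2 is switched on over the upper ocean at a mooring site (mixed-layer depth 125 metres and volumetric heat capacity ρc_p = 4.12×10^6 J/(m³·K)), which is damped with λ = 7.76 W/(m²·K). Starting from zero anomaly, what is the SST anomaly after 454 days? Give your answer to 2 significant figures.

8.1 K

Areal heat capacity C = ρc_p × D = 4.12×10^6 × 125 = 5.15×10^8 J/(m²·K).
τ = C / λ = 5.15×10^8 / 7.76 = 6.64×10^7 s.
Equilibrium anomaly ΔT_eq = F / λ = 141 / 7.76 = 18.2 K.
t = 454 days = 3.92×10^7 s, so t/τ = 0.591.
ΔT(t) = ΔT_eq (1 − e^(−t/τ)) = 18.2 × (1 − e^−0.591) = 8.11 K.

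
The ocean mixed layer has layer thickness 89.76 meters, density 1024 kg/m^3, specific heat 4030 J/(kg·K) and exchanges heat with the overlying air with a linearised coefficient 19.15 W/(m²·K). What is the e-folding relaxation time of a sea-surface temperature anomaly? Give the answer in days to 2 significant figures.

220 days

Areal heat capacity C = ρ c_p D = 1024 × 4030 × 89.76 = 3.70×10^8 J m⁻² K⁻¹.
Relaxation time τ = C / λ = 3.70×10^8 / 19.15 = 1.93×10^7 s.
In days: 1.93×10^7 s / (86400 s/day) = 224 days.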